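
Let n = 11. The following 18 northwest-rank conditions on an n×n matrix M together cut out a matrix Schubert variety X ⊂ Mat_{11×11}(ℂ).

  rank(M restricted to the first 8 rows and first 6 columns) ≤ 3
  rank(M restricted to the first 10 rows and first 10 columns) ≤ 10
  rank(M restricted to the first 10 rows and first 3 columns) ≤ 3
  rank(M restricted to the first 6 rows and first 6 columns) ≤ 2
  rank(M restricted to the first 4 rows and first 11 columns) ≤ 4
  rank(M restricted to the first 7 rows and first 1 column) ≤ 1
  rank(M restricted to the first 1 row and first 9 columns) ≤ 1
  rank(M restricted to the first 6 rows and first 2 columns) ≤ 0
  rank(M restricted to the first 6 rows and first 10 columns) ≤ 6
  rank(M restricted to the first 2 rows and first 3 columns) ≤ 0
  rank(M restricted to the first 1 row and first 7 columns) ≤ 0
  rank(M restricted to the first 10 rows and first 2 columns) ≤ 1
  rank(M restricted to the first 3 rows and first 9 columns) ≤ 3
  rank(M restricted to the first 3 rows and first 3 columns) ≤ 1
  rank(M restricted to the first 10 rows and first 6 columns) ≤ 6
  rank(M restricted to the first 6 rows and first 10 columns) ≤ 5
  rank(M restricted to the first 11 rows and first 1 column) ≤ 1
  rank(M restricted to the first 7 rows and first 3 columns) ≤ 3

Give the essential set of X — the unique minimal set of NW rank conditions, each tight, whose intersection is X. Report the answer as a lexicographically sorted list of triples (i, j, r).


Reconstructing r_w from the 18 given conditions:

  row 1: 0 0 0 0 0 0 0 1 1 1 1
  row 2: 0 0 0 1 1 1 1 2 2 2 2
  row 3: 0 0 1 2 2 2 2 3 3 3 3
  row 4: 0 0 1 2 2 2 3 4 4 4 4
  row 5: 0 0 1 2 2 2 3 4 5 5 5
  row 6: 0 0 1 2 2 2 3 4 5 5 6
  row 7: 1 1 2 3 3 3 4 5 6 6 7
  row 8: 1 1 2 3 3 3 4 5 6 7 8
  row 9: 1 1 2 3 4 4 5 6 7 8 9
  row 10: 1 1 2 3 4 5 6 7 8 9 10
  row 11: 1 2 3 4 5 6 7 8 9 10 11

giving w = (8, 4, 3, 7, 9, 11, 1, 10, 5, 6, 2) via Δ²R.

7 SE-corners of the 30-cell Rothe diagram give Ess(w):

[(1, 7, 0), (2, 3, 0), (6, 2, 0), (6, 6, 2), (6, 10, 5), (8, 6, 3), (10, 2, 1)]


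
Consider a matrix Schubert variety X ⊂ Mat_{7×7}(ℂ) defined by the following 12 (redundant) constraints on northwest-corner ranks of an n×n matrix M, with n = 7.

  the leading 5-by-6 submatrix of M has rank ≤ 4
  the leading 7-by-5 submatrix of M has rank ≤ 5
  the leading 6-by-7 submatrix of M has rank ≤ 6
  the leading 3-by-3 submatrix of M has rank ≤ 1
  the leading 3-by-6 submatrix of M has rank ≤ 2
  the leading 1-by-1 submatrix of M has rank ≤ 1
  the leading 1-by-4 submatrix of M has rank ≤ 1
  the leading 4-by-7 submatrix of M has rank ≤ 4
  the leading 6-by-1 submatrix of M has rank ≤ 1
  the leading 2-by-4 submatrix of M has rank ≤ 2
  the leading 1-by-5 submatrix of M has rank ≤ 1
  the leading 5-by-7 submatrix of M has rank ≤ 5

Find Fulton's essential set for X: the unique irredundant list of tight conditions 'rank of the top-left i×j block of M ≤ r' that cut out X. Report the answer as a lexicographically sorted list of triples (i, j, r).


Computing R[i][j] = min implied NW-rank bound (n=7, 12 conditions):

  1 | 1 | 1 | 1 | 1 | 1 | 1
  1 | 1 | 1 | 2 | 2 | 2 | 2
  1 | 1 | 1 | 2 | 2 | 2 | 3
  1 | 2 | 2 | 3 | 3 | 3 | 4
  1 | 2 | 3 | 4 | 4 | 4 | 5
  1 | 2 | 3 | 4 | 5 | 5 | 6
  1 | 2 | 3 | 4 | 5 | 6 | 7

giving w = (1, 4, 7, 2, 3, 5, 6) via Δ²R.

Fulton essential set (2 of the 6 Rothe cells):

[(3, 3, 1), (3, 6, 2)]


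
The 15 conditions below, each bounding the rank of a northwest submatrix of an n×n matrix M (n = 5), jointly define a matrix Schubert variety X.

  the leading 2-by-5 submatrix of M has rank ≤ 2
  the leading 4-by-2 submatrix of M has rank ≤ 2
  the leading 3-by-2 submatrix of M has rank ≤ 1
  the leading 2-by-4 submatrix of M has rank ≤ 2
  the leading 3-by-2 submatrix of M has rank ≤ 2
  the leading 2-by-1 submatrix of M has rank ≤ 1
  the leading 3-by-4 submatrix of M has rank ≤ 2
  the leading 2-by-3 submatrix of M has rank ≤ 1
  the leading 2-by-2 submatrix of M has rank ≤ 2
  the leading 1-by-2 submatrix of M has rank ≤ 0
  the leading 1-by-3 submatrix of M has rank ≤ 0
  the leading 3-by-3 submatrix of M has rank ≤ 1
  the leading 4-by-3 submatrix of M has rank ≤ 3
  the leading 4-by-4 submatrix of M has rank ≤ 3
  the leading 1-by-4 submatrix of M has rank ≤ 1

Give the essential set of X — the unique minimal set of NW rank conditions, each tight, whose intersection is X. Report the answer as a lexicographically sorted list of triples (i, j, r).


Reconstructing r_w from the 15 given conditions:

  0, 0, 0, 1, 1
  1, 1, 1, 2, 2
  1, 1, 1, 2, 3
  1, 2, 2, 3, 4
  1, 2, 3, 4, 5

hence w(1..5) = (4, 1, 5, 2, 3).

ℓ(w)=5; the 2 essential cells (i,j,r):

[(1, 3, 0), (3, 3, 1)]


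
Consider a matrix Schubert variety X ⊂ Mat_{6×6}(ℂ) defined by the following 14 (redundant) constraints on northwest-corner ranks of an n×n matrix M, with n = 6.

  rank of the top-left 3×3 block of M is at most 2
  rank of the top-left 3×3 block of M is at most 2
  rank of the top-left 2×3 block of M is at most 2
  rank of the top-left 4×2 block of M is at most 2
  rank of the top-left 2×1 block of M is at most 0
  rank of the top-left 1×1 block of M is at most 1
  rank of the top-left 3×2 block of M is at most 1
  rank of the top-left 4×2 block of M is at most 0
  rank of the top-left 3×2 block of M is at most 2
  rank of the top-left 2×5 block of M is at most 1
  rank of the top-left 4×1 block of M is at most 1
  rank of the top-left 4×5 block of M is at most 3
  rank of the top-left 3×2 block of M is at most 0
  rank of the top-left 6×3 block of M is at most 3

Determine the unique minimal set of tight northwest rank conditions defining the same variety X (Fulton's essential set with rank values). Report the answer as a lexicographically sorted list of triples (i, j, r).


The tightest implied rank at each (i,j), from the 14 conditions:

  row 1: 0 | 0 | 1 | 1 | 1 | 1
  row 2: 0 | 0 | 1 | 1 | 1 | 2
  row 3: 0 | 0 | 1 | 2 | 2 | 3
  row 4: 0 | 0 | 1 | 2 | 3 | 4
  row 5: 1 | 1 | 2 | 3 | 4 | 5
  row 6: 1 | 2 | 3 | 4 | 5 | 6

reading off 1-entries of Δ²R: w = (3, 6, 4, 5, 1, 2).

ℓ(w)=10; the 2 essential cells (i,j,r):

[(2, 5, 1), (4, 2, 0)]


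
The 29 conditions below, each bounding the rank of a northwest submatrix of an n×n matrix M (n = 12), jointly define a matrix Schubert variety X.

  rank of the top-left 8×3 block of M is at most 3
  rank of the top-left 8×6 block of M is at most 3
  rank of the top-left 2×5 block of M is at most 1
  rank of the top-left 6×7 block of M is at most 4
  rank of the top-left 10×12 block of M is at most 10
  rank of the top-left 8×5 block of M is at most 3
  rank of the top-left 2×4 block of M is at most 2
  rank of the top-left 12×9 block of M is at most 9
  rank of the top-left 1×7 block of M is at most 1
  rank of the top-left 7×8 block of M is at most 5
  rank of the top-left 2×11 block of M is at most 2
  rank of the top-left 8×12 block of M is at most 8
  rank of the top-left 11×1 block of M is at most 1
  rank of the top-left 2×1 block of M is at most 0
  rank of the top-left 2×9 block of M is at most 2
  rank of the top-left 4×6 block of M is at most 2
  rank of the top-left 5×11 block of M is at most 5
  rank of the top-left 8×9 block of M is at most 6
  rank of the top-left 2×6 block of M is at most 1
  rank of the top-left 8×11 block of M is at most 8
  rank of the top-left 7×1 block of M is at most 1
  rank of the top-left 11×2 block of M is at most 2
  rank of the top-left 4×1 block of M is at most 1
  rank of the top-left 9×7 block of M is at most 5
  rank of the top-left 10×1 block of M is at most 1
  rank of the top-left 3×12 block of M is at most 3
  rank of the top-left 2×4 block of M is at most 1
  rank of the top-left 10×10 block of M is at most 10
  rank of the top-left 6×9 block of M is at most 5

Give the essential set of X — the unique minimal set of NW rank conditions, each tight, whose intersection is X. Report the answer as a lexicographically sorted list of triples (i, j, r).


Reconstructing r_w from the 29 given conditions:

  R[1]: 0, 1, 1, 1, 1, 1, 1, 1, 1, 1, 1, 1
  R[2]: 0, 1, 1, 1, 1, 1, 2, 2, 2, 2, 2, 2
  R[3]: 1, 2, 2, 2, 2, 2, 3, 3, 3, 3, 3, 3
  R[4]: 1, 2, 2, 2, 2, 2, 3, 4, 4, 4, 4, 4
  R[5]: 1, 2, 3, 3, 3, 3, 4, 5, 5, 5, 5, 5
  R[6]: 1, 2, 3, 3, 3, 3, 4, 5, 5, 6, 6, 6
  R[7]: 1, 2, 3, 3, 3, 3, 4, 5, 6, 7, 7, 7
  R[8]: 1, 2, 3, 3, 3, 3, 4, 5, 6, 7, 8, 8
  R[9]: 1, 2, 3, 4, 4, 4, 5, 6, 7, 8, 9, 9
  R[10]: 1, 2, 3, 4, 5, 5, 6, 7, 8, 9, 10, 10
  R[11]: 1, 2, 3, 4, 5, 6, 7, 8, 9, 10, 11, 11
  R[12]: 1, 2, 3, 4, 5, 6, 7, 8, 9, 10, 11, 12

the unique w with this rank table is (2, 7, 1, 8, 3, 10, 9, 11, 4, 5, 6, 12).

5 SE-corners of the 20-cell Rothe diagram give Ess(w):

[(2, 1, 0), (2, 6, 1), (4, 6, 2), (6, 9, 5), (8, 6, 3)]


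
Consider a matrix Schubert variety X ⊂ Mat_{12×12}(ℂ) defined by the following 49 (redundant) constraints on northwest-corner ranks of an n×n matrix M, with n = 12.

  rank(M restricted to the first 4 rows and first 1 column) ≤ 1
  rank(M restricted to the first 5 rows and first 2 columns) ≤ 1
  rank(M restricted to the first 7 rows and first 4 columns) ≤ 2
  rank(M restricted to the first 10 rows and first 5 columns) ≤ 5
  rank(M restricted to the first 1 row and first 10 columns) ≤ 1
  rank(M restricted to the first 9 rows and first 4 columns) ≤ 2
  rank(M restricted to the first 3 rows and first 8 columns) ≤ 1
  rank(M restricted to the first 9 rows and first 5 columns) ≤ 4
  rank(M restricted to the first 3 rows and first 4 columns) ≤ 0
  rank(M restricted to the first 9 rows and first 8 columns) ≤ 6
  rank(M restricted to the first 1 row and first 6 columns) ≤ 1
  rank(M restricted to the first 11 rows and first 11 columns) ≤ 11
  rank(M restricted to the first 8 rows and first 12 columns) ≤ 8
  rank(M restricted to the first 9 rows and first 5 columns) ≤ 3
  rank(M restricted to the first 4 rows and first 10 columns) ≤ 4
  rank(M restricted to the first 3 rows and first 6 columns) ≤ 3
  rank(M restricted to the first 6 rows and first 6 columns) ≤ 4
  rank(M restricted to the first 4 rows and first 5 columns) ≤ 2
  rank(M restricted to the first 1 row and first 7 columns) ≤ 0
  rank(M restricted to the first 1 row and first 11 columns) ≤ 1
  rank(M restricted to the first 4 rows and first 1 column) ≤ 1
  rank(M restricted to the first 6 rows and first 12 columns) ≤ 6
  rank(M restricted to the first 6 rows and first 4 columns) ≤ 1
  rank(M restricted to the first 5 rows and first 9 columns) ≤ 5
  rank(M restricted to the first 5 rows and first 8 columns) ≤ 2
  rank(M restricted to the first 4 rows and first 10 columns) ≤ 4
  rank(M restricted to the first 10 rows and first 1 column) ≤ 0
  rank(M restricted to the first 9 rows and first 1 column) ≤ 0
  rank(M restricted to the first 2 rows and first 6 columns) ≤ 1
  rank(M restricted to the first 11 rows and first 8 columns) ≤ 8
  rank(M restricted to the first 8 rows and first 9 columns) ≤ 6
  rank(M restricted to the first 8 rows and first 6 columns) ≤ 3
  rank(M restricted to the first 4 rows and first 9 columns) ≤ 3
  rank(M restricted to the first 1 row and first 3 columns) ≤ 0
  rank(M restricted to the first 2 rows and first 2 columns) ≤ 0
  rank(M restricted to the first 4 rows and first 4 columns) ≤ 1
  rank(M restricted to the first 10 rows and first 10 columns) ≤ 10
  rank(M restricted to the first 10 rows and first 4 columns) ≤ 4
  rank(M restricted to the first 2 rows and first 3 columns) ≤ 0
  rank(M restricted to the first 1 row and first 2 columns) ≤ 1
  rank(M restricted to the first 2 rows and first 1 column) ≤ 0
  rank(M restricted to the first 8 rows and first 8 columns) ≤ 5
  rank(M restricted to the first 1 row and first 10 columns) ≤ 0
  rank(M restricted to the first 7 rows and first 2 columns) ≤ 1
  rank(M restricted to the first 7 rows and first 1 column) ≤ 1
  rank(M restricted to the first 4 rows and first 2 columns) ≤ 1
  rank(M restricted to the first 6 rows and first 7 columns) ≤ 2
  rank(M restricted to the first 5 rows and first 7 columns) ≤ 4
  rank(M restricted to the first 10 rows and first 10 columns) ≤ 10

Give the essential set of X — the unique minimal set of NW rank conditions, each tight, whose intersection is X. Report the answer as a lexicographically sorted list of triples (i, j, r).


Reconstructing r_w from the 49 given conditions:

  0 0 0 0 0 0 0 0 0 0 1 1
  0 0 0 0 1 1 1 1 1 1 2 2
  0 0 0 0 1 1 1 1 2 2 3 3
  0 1 1 1 2 2 2 2 3 3 4 4
  0 1 1 1 2 2 2 2 3 4 5 5
  0 1 1 1 2 2 2 3 4 5 6 6
  0 1 2 2 3 3 3 4 5 6 7 7
  0 1 2 2 3 3 4 5 6 7 8 8
  0 1 2 2 3 4 5 6 7 8 9 9
  0 1 2 3 4 5 6 7 8 9 10 10
  1 2 3 4 5 6 7 8 9 10 11 11
  1 2 3 4 5 6 7 8 9 10 11 12

hence w(1..12) = (11, 5, 9, 2, 10, 8, 3, 7, 6, 4, 1, 12).

ℓ(w)=40; the 9 essential cells (i,j,r):

[(1, 10, 0), (3, 4, 0), (3, 8, 1), (5, 8, 2), (6, 4, 1), (6, 7, 2), (8, 6, 3), (9, 4, 2), (10, 1, 0)]


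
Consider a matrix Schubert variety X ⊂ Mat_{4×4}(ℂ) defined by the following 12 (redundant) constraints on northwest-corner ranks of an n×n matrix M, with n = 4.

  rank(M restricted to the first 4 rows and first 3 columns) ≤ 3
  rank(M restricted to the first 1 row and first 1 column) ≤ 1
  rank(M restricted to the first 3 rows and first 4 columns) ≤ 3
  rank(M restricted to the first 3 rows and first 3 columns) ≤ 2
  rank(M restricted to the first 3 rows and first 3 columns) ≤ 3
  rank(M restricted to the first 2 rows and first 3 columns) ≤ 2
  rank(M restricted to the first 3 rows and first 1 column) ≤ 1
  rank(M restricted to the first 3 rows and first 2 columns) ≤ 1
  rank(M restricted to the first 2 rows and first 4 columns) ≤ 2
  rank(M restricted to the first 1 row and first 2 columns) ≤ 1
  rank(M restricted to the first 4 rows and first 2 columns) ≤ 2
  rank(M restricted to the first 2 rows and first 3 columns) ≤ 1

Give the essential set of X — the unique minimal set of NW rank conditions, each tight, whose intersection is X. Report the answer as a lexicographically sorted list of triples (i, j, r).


Reconstructing r_w from the 12 given conditions:

  1  1  1  1
  1  1  1  2
  1  1  2  3
  1  2  3  4

the unique w with this rank table is (1, 4, 3, 2).

ℓ(w)=3; the 2 essential cells (i,j,r):

[(2, 3, 1), (3, 2, 1)]


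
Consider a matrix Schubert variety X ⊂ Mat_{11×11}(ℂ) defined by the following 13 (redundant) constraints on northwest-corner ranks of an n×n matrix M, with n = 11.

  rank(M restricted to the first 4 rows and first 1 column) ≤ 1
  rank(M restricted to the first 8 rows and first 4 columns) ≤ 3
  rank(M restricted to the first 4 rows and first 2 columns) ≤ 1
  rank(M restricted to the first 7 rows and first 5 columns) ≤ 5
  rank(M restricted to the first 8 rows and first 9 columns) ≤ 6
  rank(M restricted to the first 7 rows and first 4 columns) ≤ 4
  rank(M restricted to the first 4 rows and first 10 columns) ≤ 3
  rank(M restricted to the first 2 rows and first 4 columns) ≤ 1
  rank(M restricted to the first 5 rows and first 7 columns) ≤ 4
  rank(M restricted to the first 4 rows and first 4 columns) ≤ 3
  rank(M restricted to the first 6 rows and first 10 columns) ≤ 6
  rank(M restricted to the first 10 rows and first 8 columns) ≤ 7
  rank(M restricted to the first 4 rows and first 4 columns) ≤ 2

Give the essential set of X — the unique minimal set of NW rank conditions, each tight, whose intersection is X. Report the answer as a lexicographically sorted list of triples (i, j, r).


Computing R[i][j] = min implied NW-rank bound (n=11, 13 conditions):

  row 1: 1 1 1 1 1 1 1 1 1 1 1
  row 2: 1 1 1 1 2 2 2 2 2 2 2
  row 3: 1 1 2 2 3 3 3 3 3 3 3
  row 4: 1 1 2 2 3 3 3 3 3 3 4
  row 5: 1 2 3 3 4 4 4 4 4 4 5
  row 6: 1 2 3 3 4 5 5 5 5 5 6
  row 7: 1 2 3 3 4 5 6 6 6 6 7
  row 8: 1 2 3 3 4 5 6 6 6 7 8
  row 9: 1 2 3 4 5 6 7 7 7 8 9
  row 10: 1 2 3 4 5 6 7 7 8 9 10
  row 11: 1 2 3 4 5 6 7 8 9 10 11

hence w(1..11) = (1, 5, 3, 11, 2, 6, 7, 10, 4, 9, 8).

D(w) has 17 cells with 7 SE-corners; essential set:

[(2, 4, 1), (4, 2, 1), (4, 4, 2), (4, 10, 3), (8, 4, 3), (8, 9, 6), (10, 8, 7)]


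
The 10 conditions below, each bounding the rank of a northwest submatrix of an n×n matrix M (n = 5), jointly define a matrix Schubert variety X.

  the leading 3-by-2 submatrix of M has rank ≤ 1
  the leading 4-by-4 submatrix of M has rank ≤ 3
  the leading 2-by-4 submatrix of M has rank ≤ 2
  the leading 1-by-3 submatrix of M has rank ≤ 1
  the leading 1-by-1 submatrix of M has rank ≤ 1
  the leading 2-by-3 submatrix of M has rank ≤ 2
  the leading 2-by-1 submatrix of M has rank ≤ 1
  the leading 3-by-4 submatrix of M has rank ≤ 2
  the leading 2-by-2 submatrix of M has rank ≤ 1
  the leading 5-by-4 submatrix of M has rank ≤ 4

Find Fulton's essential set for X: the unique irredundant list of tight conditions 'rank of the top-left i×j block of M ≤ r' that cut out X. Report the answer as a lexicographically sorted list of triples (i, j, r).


Computing R[i][j] = min implied NW-rank bound (n=5, 10 conditions):

  1 1 1 1 1
  1 1 2 2 2
  1 1 2 2 3
  1 2 3 3 4
  1 2 3 4 5

reading off 1-entries of Δ²R: w = (1, 3, 5, 2, 4).

ℓ(w)=3; the 2 essential cells (i,j,r):

[(3, 2, 1), (3, 4, 2)]


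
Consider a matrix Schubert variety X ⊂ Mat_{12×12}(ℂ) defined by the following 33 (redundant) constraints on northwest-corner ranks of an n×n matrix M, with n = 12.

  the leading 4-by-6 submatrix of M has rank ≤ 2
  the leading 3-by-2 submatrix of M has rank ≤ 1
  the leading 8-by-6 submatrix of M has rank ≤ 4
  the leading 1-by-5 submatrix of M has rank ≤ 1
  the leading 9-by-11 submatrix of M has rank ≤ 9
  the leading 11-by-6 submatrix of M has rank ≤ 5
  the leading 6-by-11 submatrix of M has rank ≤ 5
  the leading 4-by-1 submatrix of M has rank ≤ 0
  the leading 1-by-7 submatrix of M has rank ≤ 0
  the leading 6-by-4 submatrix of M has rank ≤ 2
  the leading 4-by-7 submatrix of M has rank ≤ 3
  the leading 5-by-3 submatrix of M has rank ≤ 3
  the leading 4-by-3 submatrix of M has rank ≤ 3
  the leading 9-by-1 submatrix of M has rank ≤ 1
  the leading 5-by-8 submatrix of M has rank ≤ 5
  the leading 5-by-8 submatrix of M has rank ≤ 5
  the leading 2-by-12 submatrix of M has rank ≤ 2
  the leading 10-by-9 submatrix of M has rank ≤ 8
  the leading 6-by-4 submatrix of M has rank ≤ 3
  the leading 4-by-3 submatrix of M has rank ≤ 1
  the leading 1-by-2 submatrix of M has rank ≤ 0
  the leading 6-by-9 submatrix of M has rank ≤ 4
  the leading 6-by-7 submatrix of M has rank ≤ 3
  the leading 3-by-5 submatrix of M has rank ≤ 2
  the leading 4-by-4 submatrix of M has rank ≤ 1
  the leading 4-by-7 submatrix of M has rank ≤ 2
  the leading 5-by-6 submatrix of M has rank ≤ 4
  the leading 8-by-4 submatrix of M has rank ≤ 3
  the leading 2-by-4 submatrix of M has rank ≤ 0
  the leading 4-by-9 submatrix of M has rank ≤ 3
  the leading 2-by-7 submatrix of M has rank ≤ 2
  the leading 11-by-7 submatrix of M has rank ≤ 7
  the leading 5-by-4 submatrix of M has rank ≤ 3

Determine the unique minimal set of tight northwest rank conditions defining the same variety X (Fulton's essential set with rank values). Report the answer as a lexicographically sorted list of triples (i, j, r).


Reconstructing r_w from the 33 given conditions:

  R[1]: 0  0  0  0  0  0  0  1  1  1  1  1
  R[2]: 0  0  0  0  1  1  1  2  2  2  2  2
  R[3]: 0  1  1  1  2  2  2  3  3  3  3  3
  R[4]: 0  1  1  1  2  2  2  3  3  4  4  4
  R[5]: 1  2  2  2  3  3  3  4  4  5  5  5
  R[6]: 1  2  2  2  3  3  3  4  4  5  5  6
  R[7]: 1  2  3  3  4  4  4  5  5  6  6  7
  R[8]: 1  2  3  3  4  4  5  6  6  7  7  8
  R[9]: 1  2  3  4  5  5  6  7  7  8  8  9
  R[10]: 1  2  3  4  5  5  6  7  8  9  9  10
  R[11]: 1  2  3  4  5  5  6  7  8  9  10  11
  R[12]: 1  2  3  4  5  6  7  8  9  10  11  12

reading off 1-entries of Δ²R: w = (8, 5, 2, 10, 1, 12, 3, 7, 4, 9, 11, 6).

Rothe diagram D(w) (28 cells), 13 SE-corners (essential conditions):

[(1, 7, 0), (2, 4, 0), (4, 1, 0), (4, 4, 1), (4, 7, 2), (4, 9, 3), (6, 4, 2), (6, 7, 3), (6, 9, 4), (6, 11, 5), (8, 4, 3), (8, 6, 4), (11, 6, 5)]


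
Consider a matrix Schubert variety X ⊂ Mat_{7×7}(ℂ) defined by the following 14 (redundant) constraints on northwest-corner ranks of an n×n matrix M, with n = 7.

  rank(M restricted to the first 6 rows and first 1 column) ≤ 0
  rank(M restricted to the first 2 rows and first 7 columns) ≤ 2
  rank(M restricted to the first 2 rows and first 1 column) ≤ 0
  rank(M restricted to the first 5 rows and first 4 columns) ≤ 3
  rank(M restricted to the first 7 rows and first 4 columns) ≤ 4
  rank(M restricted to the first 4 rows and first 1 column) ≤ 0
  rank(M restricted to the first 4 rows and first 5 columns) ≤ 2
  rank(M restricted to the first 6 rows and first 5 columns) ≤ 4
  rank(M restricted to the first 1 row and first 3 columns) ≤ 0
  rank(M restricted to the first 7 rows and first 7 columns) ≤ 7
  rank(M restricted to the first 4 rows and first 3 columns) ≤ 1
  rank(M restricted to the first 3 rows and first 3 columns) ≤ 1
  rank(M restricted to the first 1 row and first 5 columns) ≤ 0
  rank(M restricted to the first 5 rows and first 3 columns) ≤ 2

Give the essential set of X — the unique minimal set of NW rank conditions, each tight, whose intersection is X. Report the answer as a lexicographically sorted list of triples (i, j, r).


Rank table r_w(7×7) implied by the 14 constraints:

  i=1: 0 0 0 0 0 1 1
  i=2: 0 1 1 1 1 2 2
  i=3: 0 1 1 2 2 3 3
  i=4: 0 1 1 2 2 3 4
  i=5: 0 1 2 3 3 4 5
  i=6: 0 1 2 3 4 5 6
  i=7: 1 2 3 4 5 6 7

so w = (6, 2, 4, 7, 3, 5, 1).

|D(w)|=13, |Ess(w)|=4:

[(1, 5, 0), (4, 3, 1), (4, 5, 2), (6, 1, 0)]


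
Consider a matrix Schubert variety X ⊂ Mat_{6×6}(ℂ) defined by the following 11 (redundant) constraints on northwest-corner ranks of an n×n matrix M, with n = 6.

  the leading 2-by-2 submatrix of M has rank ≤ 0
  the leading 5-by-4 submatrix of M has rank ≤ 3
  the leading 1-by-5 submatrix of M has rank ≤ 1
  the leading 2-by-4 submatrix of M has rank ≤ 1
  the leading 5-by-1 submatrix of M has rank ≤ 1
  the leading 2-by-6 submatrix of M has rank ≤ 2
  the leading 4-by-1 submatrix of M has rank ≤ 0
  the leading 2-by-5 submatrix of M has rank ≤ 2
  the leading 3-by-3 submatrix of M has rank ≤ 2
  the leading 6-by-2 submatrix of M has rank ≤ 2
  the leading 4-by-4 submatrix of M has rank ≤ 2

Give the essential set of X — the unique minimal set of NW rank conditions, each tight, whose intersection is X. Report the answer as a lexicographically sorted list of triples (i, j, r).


Reconstructing r_w from the 11 given conditions:

  row 1: 0  0  1  1  1  1
  row 2: 0  0  1  1  2  2
  row 3: 0  1  2  2  3  3
  row 4: 0  1  2  2  3  4
  row 5: 1  2  3  3  4  5
  row 6: 1  2  3  4  5  6

second differences of R give the permutation w = (3, 5, 2, 6, 1, 4).

ℓ(w)=8; the 4 essential cells (i,j,r):

[(2, 2, 0), (2, 4, 1), (4, 1, 0), (4, 4, 2)]


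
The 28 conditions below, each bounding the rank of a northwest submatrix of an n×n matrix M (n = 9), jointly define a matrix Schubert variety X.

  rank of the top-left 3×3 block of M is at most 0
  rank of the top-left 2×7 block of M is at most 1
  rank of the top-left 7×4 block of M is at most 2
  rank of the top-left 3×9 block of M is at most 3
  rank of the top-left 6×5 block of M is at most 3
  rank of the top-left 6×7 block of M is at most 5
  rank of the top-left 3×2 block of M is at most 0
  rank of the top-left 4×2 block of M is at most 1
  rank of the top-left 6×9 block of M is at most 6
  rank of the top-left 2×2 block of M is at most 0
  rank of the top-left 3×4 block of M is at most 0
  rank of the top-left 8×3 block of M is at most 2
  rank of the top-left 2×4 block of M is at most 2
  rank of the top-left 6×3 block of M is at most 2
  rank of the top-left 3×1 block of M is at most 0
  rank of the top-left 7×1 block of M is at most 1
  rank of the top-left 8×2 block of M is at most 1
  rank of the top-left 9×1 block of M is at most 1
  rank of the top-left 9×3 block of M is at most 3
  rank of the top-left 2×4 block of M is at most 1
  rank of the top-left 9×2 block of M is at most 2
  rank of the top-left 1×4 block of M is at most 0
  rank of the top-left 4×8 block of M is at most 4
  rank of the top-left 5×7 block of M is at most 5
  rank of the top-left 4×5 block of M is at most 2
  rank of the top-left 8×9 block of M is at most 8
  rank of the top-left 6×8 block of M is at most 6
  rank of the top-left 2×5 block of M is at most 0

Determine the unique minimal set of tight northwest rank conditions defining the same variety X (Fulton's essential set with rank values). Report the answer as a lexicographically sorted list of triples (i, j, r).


Rank table r_w(9×9) implied by the 28 constraints:

  R[1]: 0, 0, 0, 0, 0, 1, 1, 1, 1
  R[2]: 0, 0, 0, 0, 0, 1, 1, 2, 2
  R[3]: 0, 0, 0, 0, 1, 2, 2, 3, 3
  R[4]: 1, 1, 1, 1, 2, 3, 3, 4, 4
  R[5]: 1, 1, 2, 2, 3, 4, 4, 5, 5
  R[6]: 1, 1, 2, 2, 3, 4, 5, 6, 6
  R[7]: 1, 1, 2, 2, 3, 4, 5, 6, 7
  R[8]: 1, 1, 2, 3, 4, 5, 6, 7, 8
  R[9]: 1, 2, 3, 4, 5, 6, 7, 8, 9

so w = (6, 8, 5, 1, 3, 7, 9, 4, 2).

Fulton essential set (5 of the 21 Rothe cells):

[(2, 5, 0), (2, 7, 1), (3, 4, 0), (7, 4, 2), (8, 2, 1)]


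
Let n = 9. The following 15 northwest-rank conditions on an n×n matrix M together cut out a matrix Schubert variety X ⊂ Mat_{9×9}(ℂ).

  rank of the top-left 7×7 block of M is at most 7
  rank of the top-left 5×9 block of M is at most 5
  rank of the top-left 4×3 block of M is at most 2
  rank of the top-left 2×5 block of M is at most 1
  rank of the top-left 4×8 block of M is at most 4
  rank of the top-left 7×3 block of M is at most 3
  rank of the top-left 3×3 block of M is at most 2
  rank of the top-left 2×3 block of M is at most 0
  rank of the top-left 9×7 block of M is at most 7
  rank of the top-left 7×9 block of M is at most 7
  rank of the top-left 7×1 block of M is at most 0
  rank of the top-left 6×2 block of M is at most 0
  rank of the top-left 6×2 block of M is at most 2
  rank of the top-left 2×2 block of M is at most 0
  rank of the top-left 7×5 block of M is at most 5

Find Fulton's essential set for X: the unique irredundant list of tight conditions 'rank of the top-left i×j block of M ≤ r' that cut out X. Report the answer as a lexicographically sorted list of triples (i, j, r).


Propagating the 15 rank bounds to every northwest block:

  i=1: 0, 0, 0, 1, 1, 1, 1, 1, 1
  i=2: 0, 0, 0, 1, 1, 2, 2, 2, 2
  i=3: 0, 0, 1, 2, 2, 3, 3, 3, 3
  i=4: 0, 0, 1, 2, 3, 4, 4, 4, 4
  i=5: 0, 0, 1, 2, 3, 4, 5, 5, 5
  i=6: 0, 0, 1, 2, 3, 4, 5, 6, 6
  i=7: 0, 1, 2, 3, 4, 5, 6, 7, 7
  i=8: 1, 2, 3, 4, 5, 6, 7, 8, 8
  i=9: 1, 2, 3, 4, 5, 6, 7, 8, 9

reading off 1-entries of Δ²R: w = (4, 6, 3, 5, 7, 8, 2, 1, 9).

ℓ(w)=16; the 4 essential cells (i,j,r):

[(2, 3, 0), (2, 5, 1), (6, 2, 0), (7, 1, 0)]


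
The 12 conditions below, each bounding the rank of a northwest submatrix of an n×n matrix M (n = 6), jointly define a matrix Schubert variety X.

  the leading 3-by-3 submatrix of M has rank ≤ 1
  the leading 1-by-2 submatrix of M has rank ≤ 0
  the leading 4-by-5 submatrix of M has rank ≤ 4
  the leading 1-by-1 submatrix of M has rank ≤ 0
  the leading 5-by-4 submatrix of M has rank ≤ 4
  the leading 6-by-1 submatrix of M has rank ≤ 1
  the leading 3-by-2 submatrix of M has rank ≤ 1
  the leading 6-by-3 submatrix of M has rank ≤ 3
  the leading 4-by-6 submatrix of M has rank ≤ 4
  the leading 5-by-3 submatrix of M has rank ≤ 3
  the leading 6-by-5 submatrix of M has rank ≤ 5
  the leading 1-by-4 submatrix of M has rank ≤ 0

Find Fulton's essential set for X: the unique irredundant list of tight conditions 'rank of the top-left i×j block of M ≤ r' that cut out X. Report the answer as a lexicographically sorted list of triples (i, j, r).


The tightest implied rank at each (i,j), from the 12 conditions:

  0 0 0 0 1 1
  1 1 1 1 2 2
  1 1 1 2 3 3
  1 2 2 3 4 4
  1 2 3 4 5 5
  1 2 3 4 5 6

the unique w with this rank table is (5, 1, 4, 2, 3, 6).

|D(w)|=6, |Ess(w)|=2:

[(1, 4, 0), (3, 3, 1)]


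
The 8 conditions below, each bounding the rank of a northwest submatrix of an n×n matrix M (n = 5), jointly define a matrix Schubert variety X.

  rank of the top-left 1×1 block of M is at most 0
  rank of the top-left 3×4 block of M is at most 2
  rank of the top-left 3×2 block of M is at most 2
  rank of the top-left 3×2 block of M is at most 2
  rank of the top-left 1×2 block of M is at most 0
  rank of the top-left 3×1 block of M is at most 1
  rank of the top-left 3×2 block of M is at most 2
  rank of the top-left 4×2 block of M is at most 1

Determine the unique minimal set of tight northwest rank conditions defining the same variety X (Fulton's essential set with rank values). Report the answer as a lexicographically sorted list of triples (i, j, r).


Rank table r_w(5×5) implied by the 8 constraints:

  row 1: 0, 0, 1, 1, 1
  row 2: 1, 1, 2, 2, 2
  row 3: 1, 1, 2, 2, 3
  row 4: 1, 1, 2, 3, 4
  row 5: 1, 2, 3, 4, 5

hence w(1..5) = (3, 1, 5, 4, 2).

D(w) has 5 cells with 3 SE-corners; essential set:

[(1, 2, 0), (3, 4, 2), (4, 2, 1)]


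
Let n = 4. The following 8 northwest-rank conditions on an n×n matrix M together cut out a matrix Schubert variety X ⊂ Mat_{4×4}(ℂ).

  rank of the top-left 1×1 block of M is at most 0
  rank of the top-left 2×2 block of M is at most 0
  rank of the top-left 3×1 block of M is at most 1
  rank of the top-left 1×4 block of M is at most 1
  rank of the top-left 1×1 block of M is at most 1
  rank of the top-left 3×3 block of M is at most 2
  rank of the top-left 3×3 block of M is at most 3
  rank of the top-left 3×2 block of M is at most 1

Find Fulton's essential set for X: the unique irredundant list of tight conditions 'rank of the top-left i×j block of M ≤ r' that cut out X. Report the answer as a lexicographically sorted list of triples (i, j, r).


Propagating the 8 rank bounds to every northwest block:

  row 1: 0 0 1 1
  row 2: 0 0 1 2
  row 3: 1 1 2 3
  row 4: 1 2 3 4

reading off 1-entries of Δ²R: w = (3, 4, 1, 2).

|D(w)|=4, |Ess(w)|=1:

[(2, 2, 0)]


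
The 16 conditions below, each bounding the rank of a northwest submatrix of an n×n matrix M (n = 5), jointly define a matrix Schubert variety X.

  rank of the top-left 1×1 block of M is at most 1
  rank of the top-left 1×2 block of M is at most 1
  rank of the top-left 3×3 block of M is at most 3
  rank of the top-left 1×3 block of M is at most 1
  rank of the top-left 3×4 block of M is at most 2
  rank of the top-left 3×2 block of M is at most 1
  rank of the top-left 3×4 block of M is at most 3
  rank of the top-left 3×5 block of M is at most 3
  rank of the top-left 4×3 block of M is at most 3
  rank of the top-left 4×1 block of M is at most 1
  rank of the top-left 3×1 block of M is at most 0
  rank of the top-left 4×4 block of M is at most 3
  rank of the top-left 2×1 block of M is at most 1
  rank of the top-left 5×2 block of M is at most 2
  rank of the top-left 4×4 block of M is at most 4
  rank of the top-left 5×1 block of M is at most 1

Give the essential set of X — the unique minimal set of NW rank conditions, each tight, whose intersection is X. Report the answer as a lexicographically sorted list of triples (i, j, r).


Propagating the 16 rank bounds to every northwest block:

  row 1: 0 1 1 1 1
  row 2: 0 1 2 2 2
  row 3: 0 1 2 2 3
  row 4: 1 2 3 3 4
  row 5: 1 2 3 4 5

giving w = (2, 3, 5, 1, 4) via Δ²R.

ℓ(w)=4; the 2 essential cells (i,j,r):

[(3, 1, 0), (3, 4, 2)]


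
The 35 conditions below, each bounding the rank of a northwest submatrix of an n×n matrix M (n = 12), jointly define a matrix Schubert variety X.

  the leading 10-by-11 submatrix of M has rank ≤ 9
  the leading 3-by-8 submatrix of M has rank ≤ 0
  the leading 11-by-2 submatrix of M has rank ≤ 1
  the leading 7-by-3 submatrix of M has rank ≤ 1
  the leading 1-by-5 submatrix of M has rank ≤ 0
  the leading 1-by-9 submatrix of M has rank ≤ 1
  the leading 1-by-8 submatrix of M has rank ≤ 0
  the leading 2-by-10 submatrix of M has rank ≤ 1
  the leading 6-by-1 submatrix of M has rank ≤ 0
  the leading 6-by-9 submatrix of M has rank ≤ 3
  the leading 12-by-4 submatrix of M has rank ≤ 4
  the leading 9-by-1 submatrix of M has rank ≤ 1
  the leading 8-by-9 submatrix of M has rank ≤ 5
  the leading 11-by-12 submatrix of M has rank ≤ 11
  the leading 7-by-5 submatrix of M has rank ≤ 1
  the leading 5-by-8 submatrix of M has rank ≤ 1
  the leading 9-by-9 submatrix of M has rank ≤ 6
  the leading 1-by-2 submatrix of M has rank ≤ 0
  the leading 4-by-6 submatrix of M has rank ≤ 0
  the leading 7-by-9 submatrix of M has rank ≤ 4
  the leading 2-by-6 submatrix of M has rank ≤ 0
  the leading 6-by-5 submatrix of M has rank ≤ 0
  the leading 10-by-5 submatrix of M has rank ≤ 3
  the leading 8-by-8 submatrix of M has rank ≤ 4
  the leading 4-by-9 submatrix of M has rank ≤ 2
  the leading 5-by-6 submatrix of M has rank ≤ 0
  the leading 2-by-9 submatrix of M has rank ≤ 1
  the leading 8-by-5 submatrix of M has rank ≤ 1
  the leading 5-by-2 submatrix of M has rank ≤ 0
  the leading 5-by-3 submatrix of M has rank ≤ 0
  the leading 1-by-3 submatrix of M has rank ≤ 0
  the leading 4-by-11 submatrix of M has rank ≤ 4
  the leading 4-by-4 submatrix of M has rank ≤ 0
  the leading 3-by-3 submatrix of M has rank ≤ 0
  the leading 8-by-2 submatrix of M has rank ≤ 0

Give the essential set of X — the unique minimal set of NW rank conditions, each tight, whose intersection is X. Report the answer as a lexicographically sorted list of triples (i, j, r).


Recovering R(i,j) via the rank-extension bound from the 35 conditions:

  row 1: 0  0  0  0  0  0  0  0  1  1  1  1
  row 2: 0  0  0  0  0  0  0  0  1  1  2  2
  row 3: 0  0  0  0  0  0  0  0  1  2  3  3
  row 4: 0  0  0  0  0  0  1  1  2  3  4  4
  row 5: 0  0  0  0  0  0  1  1  2  3  4  5
  row 6: 0  0  0  0  0  1  2  2  3  4  5  6
  row 7: 0  0  1  1  1  2  3  3  4  5  6  7
  row 8: 0  0  1  1  1  2  3  4  5  6  7  8
  row 9: 1  1  2  2  2  3  4  5  6  7  8  9
  row 10: 1  1  2  3  3  4  5  6  7  8  9  10
  row 11: 1  1  2  3  4  5  6  7  8  9  10  11
  row 12: 1  2  3  4  5  6  7  8  9  10  11  12

so w = (9, 11, 10, 7, 12, 6, 3, 8, 1, 4, 5, 2).

ℓ(w)=51; the 8 essential cells (i,j,r):

[(2, 10, 1), (3, 8, 0), (5, 6, 0), (5, 8, 1), (6, 5, 0), (8, 2, 0), (8, 5, 1), (11, 2, 1)]


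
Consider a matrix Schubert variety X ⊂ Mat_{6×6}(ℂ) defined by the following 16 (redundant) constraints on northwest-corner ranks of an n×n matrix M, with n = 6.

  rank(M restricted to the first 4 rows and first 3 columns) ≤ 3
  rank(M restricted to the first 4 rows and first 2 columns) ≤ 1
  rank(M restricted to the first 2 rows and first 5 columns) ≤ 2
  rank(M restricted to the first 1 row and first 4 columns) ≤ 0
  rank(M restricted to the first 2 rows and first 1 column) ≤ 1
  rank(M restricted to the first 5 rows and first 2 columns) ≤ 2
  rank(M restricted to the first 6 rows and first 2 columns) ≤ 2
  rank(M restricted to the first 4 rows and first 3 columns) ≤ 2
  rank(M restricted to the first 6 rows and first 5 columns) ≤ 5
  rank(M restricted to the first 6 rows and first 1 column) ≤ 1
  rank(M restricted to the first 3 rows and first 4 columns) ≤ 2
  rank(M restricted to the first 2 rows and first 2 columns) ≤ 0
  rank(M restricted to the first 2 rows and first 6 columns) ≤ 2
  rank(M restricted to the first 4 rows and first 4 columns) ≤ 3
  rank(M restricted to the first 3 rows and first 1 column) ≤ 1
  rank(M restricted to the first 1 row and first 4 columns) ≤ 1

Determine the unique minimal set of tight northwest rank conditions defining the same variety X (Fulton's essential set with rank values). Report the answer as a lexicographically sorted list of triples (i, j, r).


Computing R[i][j] = min implied NW-rank bound (n=6, 16 conditions):

  R[1]: 0  0  0  0  1  1
  R[2]: 0  0  1  1  2  2
  R[3]: 1  1  2  2  3  3
  R[4]: 1  1  2  3  4  4
  R[5]: 1  2  3  4  5  5
  R[6]: 1  2  3  4  5  6

so w = (5, 3, 1, 4, 2, 6).

|D(w)|=7, |Ess(w)|=3:

[(1, 4, 0), (2, 2, 0), (4, 2, 1)]


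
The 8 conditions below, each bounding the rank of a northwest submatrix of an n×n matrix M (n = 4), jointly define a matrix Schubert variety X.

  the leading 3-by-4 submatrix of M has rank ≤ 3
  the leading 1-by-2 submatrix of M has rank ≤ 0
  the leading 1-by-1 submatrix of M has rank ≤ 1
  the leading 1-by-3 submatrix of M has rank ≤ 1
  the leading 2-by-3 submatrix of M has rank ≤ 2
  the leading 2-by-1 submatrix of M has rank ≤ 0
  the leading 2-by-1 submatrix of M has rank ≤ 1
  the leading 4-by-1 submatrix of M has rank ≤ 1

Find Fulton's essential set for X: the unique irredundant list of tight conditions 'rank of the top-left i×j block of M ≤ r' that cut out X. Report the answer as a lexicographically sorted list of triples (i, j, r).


Recovering R(i,j) via the rank-extension bound from the 8 conditions:

  row 1: 0, 0, 1, 1
  row 2: 0, 1, 2, 2
  row 3: 1, 2, 3, 3
  row 4: 1, 2, 3, 4

hence w(1..4) = (3, 2, 1, 4).

Fulton essential set (2 of the 3 Rothe cells):

[(1, 2, 0), (2, 1, 0)]


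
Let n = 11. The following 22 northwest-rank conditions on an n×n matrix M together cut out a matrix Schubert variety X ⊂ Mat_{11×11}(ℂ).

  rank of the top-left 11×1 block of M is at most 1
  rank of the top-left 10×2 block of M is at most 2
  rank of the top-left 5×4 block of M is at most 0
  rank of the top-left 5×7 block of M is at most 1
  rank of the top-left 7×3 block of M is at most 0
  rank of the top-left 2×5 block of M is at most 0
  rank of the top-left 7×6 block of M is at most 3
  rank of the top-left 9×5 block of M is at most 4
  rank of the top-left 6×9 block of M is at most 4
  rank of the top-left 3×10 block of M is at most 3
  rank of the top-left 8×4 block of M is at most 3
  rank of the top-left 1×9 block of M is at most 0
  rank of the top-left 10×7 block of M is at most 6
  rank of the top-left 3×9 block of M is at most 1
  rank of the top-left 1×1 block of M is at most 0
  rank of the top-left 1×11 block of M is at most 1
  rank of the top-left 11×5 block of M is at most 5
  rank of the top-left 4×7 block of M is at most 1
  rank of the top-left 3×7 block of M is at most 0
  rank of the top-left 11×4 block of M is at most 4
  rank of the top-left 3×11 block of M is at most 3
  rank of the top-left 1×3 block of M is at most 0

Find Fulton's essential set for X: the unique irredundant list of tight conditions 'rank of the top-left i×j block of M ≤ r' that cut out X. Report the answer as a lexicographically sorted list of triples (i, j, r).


Propagating the 22 rank bounds to every northwest block:

  i=1: 0 | 0 | 0 | 0 | 0 | 0 | 0 | 0 | 0 | 1 | 1
  i=2: 0 | 0 | 0 | 0 | 0 | 0 | 0 | 1 | 1 | 2 | 2
  i=3: 0 | 0 | 0 | 0 | 0 | 0 | 0 | 1 | 1 | 2 | 3
  i=4: 0 | 0 | 0 | 0 | 1 | 1 | 1 | 2 | 2 | 3 | 4
  i=5: 0 | 0 | 0 | 0 | 1 | 1 | 1 | 2 | 3 | 4 | 5
  i=6: 0 | 0 | 0 | 1 | 2 | 2 | 2 | 3 | 4 | 5 | 6
  i=7: 0 | 0 | 0 | 1 | 2 | 3 | 3 | 4 | 5 | 6 | 7
  i=8: 1 | 1 | 1 | 2 | 3 | 4 | 4 | 5 | 6 | 7 | 8
  i=9: 1 | 2 | 2 | 3 | 4 | 5 | 5 | 6 | 7 | 8 | 9
  i=10: 1 | 2 | 3 | 4 | 5 | 6 | 6 | 7 | 8 | 9 | 10
  i=11: 1 | 2 | 3 | 4 | 5 | 6 | 7 | 8 | 9 | 10 | 11

giving w = (10, 8, 11, 5, 9, 4, 6, 1, 2, 3, 7) via Δ²R.

Fulton essential set (6 of the 40 Rothe cells):

[(1, 9, 0), (3, 7, 0), (3, 9, 1), (5, 4, 0), (5, 7, 1), (7, 3, 0)]


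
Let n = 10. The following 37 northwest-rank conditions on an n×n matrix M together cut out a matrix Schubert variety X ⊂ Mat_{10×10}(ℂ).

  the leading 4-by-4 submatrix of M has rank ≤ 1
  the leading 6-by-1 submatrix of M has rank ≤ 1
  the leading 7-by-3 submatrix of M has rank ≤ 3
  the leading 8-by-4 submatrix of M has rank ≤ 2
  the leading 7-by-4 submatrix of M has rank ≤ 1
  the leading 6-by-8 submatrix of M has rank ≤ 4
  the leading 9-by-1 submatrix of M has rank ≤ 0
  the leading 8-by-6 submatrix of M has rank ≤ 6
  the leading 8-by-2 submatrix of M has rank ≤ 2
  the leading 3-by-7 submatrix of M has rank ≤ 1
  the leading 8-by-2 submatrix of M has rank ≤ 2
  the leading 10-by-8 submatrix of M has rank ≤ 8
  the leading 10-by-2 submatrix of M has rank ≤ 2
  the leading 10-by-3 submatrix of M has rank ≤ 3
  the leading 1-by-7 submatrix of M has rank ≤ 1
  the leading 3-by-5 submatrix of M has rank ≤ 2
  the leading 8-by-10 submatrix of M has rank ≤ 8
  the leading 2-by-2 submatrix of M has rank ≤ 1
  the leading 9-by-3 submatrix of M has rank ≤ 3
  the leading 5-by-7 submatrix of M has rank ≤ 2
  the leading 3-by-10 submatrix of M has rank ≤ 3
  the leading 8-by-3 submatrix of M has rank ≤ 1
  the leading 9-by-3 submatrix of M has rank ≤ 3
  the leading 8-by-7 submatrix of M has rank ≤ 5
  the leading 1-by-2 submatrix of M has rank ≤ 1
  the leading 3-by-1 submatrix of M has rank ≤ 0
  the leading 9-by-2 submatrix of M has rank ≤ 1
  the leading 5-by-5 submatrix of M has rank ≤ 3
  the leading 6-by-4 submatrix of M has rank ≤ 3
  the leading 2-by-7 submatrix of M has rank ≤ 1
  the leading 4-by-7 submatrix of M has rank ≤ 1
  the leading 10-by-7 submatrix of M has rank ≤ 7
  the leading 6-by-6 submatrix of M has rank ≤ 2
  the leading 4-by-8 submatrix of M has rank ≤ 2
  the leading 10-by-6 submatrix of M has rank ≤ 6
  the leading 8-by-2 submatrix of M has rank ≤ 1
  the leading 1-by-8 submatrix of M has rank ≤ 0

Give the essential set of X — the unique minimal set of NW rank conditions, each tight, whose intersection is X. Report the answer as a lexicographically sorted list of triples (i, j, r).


The tightest implied rank at each (i,j), from the 37 conditions:

  R[1]: 0  0  0  0  0  0  0  0  1  1
  R[2]: 0  1  1  1  1  1  1  1  2  2
  R[3]: 0  1  1  1  1  1  1  2  3  3
  R[4]: 0  1  1  1  1  1  1  2  3  4
  R[5]: 0  1  1  1  2  2  2  3  4  5
  R[6]: 0  1  1  1  2  2  3  4  5  6
  R[7]: 0  1  1  1  2  3  4  5  6  7
  R[8]: 0  1  1  2  3  4  5  6  7  8
  R[9]: 0  1  2  3  4  5  6  7  8  9
  R[10]: 1  2  3  4  5  6  7  8  9  10

so w = (9, 2, 8, 10, 5, 7, 6, 4, 3, 1).

6 SE-corners of the 34-cell Rothe diagram give Ess(w):

[(1, 8, 0), (4, 7, 1), (6, 6, 2), (7, 4, 1), (8, 3, 1), (9, 1, 0)]
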